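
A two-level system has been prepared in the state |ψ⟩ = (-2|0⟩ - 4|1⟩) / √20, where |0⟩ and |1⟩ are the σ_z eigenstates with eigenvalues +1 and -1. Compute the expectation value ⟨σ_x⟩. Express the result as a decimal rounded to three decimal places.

0.800

⟨σ_x⟩ = 2 Re(a* b)/(|a|²+|b|²) with a = -2, b = -4.
a* b = 8, so ⟨σ_x⟩ = 16/20.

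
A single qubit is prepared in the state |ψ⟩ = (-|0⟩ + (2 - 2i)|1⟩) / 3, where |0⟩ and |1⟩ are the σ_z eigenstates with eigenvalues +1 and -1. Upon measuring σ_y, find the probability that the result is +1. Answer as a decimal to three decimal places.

|+y⟩ = (|0⟩ + i|1⟩)/√2, so ⟨+y|ψ⟩ = (-3 - 2i) / (√2·3).
P = |-3 - 2i|² / 18 = 13/18.

0.722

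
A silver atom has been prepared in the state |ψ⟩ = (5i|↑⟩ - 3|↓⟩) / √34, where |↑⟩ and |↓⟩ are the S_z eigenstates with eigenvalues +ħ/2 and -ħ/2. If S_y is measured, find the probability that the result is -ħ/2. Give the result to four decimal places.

|-y⟩ = (|↑⟩ - i|↓⟩)/√2, so ⟨-y|ψ⟩ = (2i) / (√2·√34).
P = |2i|² / 68 = 4/68.

0.0588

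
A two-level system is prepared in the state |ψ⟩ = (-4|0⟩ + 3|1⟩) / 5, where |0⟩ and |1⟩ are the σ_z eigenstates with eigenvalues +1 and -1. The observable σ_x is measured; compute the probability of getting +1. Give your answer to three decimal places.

|+x⟩ = (|0⟩ + |1⟩)/√2, so ⟨+x|ψ⟩ = (-1) / (√2·5).
P = |-1|² / 50 = 1/50.

0.020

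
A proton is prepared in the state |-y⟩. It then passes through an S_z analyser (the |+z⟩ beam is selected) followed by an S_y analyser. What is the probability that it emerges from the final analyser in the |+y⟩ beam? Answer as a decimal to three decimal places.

0.250

First analyser (S_z): from |-y⟩, P(|+z⟩) = 1/2.
After stage 1 the state is |+z⟩; P(|+y⟩) = |⟨+y|+z⟩|² = 1/2.
Joint probability = 1/2 × 1/2 = 0.250.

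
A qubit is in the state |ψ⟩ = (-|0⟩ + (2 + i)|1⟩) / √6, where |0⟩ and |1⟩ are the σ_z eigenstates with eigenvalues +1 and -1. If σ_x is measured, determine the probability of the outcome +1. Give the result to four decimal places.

0.1667

|+x⟩ = (|0⟩ + |1⟩)/√2, so ⟨+x|ψ⟩ = (1 + i) / (√2·√6).
P = |1 + i|² / 12 = 2/12.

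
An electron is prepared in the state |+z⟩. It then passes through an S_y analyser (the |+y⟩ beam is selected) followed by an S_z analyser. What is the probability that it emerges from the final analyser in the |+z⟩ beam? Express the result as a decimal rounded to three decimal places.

First analyser (S_y): from |+z⟩, P(|+y⟩) = 1/2.
After stage 1 the state is |+y⟩; P(|+z⟩) = |⟨+z|+y⟩|² = 1/2.
Joint probability = 1/2 × 1/2 = 0.250.

0.250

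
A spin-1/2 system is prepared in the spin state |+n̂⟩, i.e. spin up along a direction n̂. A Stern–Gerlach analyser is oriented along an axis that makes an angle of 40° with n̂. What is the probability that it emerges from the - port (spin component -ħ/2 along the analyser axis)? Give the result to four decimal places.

For spin-½, the probability of finding spin-up along an axis at angle θ to the initial spin direction is cos²(θ/2); spin-down is sin²(θ/2).
θ = 40°, so P = sin²(20°) ≈ 0.1170.

0.1170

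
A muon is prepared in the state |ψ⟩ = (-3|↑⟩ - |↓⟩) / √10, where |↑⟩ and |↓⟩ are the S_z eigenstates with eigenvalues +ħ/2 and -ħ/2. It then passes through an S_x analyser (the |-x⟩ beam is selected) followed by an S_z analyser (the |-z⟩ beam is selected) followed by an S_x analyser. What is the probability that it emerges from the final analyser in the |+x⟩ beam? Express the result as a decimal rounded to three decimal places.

First analyser (S_x): P(|-x⟩) = |⟨-x|ψ⟩|² = 4/20.
After stage 1 the state is |-x⟩; P(|-z⟩) = |⟨-z|-x⟩|² = 1/2.
After stage 2 the state is |-z⟩; P(|+x⟩) = |⟨+x|-z⟩|² = 1/2.
Joint probability = 4/20 × 1/2 × 1/2 = 0.050.

0.050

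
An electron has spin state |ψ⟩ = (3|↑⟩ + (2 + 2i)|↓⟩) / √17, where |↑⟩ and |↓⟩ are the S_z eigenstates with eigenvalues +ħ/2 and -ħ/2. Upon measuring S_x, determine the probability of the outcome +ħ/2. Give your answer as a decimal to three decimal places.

|+x⟩ = (|↑⟩ + |↓⟩)/√2, so ⟨+x|ψ⟩ = (5 + 2i) / (√2·√17).
P = |5 + 2i|² / 34 = 29/34.

0.853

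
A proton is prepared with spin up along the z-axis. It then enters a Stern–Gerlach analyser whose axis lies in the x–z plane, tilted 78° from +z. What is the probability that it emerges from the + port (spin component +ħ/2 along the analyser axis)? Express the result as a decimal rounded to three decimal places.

For spin-½, the probability of finding spin-up along an axis at angle θ to the initial spin direction is cos²(θ/2); spin-down is sin²(θ/2).
θ = 78°, so P = cos²(39°) ≈ 0.604.

0.604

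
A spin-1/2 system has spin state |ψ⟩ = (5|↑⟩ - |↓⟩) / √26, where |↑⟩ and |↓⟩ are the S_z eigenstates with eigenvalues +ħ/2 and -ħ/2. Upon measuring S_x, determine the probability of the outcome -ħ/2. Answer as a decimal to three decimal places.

0.692

|-x⟩ = (|↑⟩ - |↓⟩)/√2, so ⟨-x|ψ⟩ = (6) / (√2·√26).
P = |6|² / 52 = 36/52.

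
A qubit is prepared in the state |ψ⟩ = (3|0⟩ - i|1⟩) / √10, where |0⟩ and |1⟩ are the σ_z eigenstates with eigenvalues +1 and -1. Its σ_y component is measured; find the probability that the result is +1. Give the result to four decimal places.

0.2000

|+y⟩ = (|0⟩ + i|1⟩)/√2, so ⟨+y|ψ⟩ = (2) / (√2·√10).
P = |2|² / 20 = 4/20.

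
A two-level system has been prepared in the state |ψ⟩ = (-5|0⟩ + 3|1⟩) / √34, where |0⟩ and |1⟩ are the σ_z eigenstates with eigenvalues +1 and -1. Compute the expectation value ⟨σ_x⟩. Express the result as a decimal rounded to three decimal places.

⟨σ_x⟩ = 2 Re(a* b)/(|a|²+|b|²) with a = -5, b = 3.
a* b = -15, so ⟨σ_x⟩ = -30/34.

-0.882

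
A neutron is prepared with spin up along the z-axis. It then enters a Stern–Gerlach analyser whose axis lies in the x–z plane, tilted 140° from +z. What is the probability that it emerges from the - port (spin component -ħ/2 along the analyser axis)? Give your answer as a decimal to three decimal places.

0.883

For spin-½, the probability of finding spin-up along an axis at angle θ to the initial spin direction is cos²(θ/2); spin-down is sin²(θ/2).
θ = 140°, so P = sin²(70°) ≈ 0.883.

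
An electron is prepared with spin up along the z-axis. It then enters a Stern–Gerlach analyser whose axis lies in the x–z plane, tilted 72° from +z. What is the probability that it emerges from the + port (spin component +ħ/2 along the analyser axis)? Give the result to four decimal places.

For spin-½, the probability of finding spin-up along an axis at angle θ to the initial spin direction is cos²(θ/2); spin-down is sin²(θ/2).
θ = 72°, so P = cos²(36°) ≈ 0.6545.

0.6545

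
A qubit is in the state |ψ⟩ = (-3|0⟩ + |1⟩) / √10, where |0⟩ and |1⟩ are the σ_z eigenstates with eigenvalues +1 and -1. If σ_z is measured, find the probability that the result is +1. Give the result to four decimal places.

0.9000

The +1 outcome corresponds to |0⟩. Its amplitude in |ψ⟩ is -3/√10.
P = |-3|² / 10 = 9/10.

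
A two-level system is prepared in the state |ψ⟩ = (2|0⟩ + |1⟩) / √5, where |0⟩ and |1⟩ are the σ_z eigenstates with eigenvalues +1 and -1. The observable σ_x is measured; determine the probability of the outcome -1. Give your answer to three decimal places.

|-x⟩ = (|0⟩ - |1⟩)/√2, so ⟨-x|ψ⟩ = (1) / (√2·√5).
P = |1|² / 10 = 1/10.

0.100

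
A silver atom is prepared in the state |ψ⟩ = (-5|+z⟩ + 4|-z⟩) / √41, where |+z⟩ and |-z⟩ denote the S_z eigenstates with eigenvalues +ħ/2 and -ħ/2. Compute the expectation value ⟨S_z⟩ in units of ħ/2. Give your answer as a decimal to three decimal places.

⟨σ_z⟩ = |a|² - |b|² divided by |a|²+|b|², with a, b the |+z⟩, |-z⟩ amplitudes.
= (25 - 16)/41 = 9/41.
⟨S_z⟩ = (ħ/2)·⟨σ_z⟩.

0.220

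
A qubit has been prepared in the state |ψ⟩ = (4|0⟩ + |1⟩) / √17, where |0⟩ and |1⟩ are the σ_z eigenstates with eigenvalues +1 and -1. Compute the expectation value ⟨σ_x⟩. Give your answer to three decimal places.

0.471

⟨σ_x⟩ = 2 Re(a* b)/(|a|²+|b|²) with a = 4, b = 1.
a* b = 4, so ⟨σ_x⟩ = 8/17.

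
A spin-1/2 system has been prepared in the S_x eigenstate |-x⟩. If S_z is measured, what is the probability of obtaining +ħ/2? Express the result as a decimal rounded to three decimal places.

In the S_z basis, |-x⟩ = (|+z⟩ - |-z⟩)/√2 and |+z⟩ = |+z⟩.
|⟨+z|-x⟩|² = 1/2.

0.500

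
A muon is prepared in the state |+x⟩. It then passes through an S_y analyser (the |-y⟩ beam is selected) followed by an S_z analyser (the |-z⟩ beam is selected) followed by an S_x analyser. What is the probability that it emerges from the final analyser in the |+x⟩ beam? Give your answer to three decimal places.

0.125

First analyser (S_y): from |+x⟩, P(|-y⟩) = 1/2.
After stage 1 the state is |-y⟩; P(|-z⟩) = |⟨-z|-y⟩|² = 1/2.
After stage 2 the state is |-z⟩; P(|+x⟩) = |⟨+x|-z⟩|² = 1/2.
Joint probability = 1/2 × 1/2 × 1/2 = 0.125.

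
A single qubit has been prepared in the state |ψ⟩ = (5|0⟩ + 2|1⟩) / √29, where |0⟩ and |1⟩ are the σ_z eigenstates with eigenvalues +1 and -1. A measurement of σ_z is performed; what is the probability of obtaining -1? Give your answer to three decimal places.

0.138

The -1 outcome corresponds to |1⟩. Its amplitude in |ψ⟩ is 2/√29.
P = |2|² / 29 = 4/29.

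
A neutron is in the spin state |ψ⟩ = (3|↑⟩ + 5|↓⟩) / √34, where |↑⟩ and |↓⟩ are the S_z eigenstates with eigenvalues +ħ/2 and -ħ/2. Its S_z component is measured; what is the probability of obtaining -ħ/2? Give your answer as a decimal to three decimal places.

0.735

The -ħ/2 outcome corresponds to |↓⟩. Its amplitude in |ψ⟩ is 5/√34.
P = |5|² / 34 = 25/34.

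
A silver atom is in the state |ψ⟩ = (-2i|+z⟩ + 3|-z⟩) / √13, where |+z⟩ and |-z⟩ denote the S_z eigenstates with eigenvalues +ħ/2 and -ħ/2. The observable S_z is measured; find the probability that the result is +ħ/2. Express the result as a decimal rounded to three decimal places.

The +ħ/2 outcome corresponds to |+z⟩. Its amplitude in |ψ⟩ is -2i/√13.
P = |-2i|² / 13 = 4/13.

0.308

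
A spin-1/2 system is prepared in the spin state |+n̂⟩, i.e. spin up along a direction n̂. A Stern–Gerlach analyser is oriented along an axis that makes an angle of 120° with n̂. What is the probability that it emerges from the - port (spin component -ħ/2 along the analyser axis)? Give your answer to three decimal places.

0.750

For spin-½, the probability of finding spin-up along an axis at angle θ to the initial spin direction is cos²(θ/2); spin-down is sin²(θ/2).
θ = 120°, so P = sin²(60°) ≈ 0.750.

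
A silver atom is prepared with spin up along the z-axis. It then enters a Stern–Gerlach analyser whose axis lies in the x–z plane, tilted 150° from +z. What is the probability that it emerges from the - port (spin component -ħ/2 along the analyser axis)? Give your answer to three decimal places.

0.933

For spin-½, the probability of finding spin-up along an axis at angle θ to the initial spin direction is cos²(θ/2); spin-down is sin²(θ/2).
θ = 150°, so P = sin²(75°) ≈ 0.933.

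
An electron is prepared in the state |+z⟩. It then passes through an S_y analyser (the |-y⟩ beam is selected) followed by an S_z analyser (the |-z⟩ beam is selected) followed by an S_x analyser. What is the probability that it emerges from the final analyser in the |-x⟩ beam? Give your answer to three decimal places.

First analyser (S_y): from |+z⟩, P(|-y⟩) = 1/2.
After stage 1 the state is |-y⟩; P(|-z⟩) = |⟨-z|-y⟩|² = 1/2.
After stage 2 the state is |-z⟩; P(|-x⟩) = |⟨-x|-z⟩|² = 1/2.
Joint probability = 1/2 × 1/2 × 1/2 = 0.125.

0.125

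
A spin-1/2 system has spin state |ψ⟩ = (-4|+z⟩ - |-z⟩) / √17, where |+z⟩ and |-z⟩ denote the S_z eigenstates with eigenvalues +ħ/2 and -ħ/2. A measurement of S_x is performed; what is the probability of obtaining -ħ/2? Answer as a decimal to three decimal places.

|-x⟩ = (|+z⟩ - |-z⟩)/√2, so ⟨-x|ψ⟩ = (-3) / (√2·√17).
P = |-3|² / 34 = 9/34.

0.265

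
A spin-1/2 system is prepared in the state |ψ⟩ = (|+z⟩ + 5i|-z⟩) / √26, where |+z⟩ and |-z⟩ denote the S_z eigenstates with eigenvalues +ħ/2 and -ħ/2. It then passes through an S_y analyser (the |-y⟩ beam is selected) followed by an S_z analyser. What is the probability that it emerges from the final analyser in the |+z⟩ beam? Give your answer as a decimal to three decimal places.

First analyser (S_y): P(|-y⟩) = |⟨-y|ψ⟩|² = 16/52.
After stage 1 the state is |-y⟩; P(|+z⟩) = |⟨+z|-y⟩|² = 1/2.
Joint probability = 16/52 × 1/2 = 0.154.

0.154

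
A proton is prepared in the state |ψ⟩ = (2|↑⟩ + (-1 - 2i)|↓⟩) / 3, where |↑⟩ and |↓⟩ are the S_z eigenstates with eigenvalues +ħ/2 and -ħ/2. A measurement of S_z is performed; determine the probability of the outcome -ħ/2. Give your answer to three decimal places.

The -ħ/2 outcome corresponds to |↓⟩. Its amplitude in |ψ⟩ is (-1 - 2i)/3.
P = |-1 - 2i|² / 9 = 5/9.

0.556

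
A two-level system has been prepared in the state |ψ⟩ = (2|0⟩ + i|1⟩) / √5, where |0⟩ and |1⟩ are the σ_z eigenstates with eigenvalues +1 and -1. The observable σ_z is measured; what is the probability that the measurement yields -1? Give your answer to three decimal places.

The -1 outcome corresponds to |1⟩. Its amplitude in |ψ⟩ is i/√5.
P = |i|² / 5 = 1/5.

0.200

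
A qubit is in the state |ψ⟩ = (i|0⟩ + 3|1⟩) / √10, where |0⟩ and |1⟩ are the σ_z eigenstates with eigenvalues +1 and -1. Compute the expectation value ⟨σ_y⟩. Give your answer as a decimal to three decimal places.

⟨σ_y⟩ = 2 Im(a* b)/(|a|²+|b|²) with a = i, b = 3.
a* b = -3i, so ⟨σ_y⟩ = -6/10.

-0.600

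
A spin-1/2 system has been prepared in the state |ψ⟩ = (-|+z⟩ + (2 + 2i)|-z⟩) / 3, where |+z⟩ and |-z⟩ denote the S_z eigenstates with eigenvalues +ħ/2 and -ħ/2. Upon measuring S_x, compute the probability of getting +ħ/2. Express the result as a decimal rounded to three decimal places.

|+x⟩ = (|+z⟩ + |-z⟩)/√2, so ⟨+x|ψ⟩ = (1 + 2i) / (√2·3).
P = |1 + 2i|² / 18 = 5/18.

0.278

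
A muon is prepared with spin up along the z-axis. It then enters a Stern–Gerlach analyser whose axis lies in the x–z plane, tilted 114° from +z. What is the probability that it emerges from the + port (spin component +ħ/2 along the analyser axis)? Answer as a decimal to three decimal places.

For spin-½, the probability of finding spin-up along an axis at angle θ to the initial spin direction is cos²(θ/2); spin-down is sin²(θ/2).
θ = 114°, so P = cos²(57°) ≈ 0.297.

0.297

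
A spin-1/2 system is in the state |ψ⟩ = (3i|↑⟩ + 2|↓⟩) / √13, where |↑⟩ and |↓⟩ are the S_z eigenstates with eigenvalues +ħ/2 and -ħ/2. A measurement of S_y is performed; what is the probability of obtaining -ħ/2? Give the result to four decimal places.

|-y⟩ = (|↑⟩ - i|↓⟩)/√2, so ⟨-y|ψ⟩ = (5i) / (√2·√13).
P = |5i|² / 26 = 25/26.

0.9615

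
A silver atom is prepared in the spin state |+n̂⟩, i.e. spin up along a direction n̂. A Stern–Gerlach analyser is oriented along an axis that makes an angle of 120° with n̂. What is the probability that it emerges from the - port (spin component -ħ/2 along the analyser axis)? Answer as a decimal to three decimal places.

0.750

For spin-½, the probability of finding spin-up along an axis at angle θ to the initial spin direction is cos²(θ/2); spin-down is sin²(θ/2).
θ = 120°, so P = sin²(60°) ≈ 0.750.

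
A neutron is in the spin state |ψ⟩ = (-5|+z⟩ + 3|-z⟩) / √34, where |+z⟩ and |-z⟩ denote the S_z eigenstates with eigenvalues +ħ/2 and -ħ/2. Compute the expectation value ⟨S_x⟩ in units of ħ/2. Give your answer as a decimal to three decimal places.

-0.882

⟨σ_x⟩ = 2 Re(a* b)/(|a|²+|b|²) with a = -5, b = 3.
a* b = -15, so ⟨σ_x⟩ = -30/34.
⟨S_x⟩ = (ħ/2)·⟨σ_x⟩.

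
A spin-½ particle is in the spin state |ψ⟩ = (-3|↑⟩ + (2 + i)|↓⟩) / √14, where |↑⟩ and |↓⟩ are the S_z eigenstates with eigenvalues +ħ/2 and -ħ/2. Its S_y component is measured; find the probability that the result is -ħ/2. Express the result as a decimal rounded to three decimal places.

|-y⟩ = (|↑⟩ - i|↓⟩)/√2, so ⟨-y|ψ⟩ = (-4 + 2i) / (√2·√14).
P = |-4 + 2i|² / 28 = 20/28.

0.714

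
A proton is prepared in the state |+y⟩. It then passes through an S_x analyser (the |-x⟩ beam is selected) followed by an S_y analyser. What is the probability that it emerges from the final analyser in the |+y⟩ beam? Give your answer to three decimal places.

0.250

First analyser (S_x): from |+y⟩, P(|-x⟩) = 1/2.
After stage 1 the state is |-x⟩; P(|+y⟩) = |⟨+y|-x⟩|² = 1/2.
Joint probability = 1/2 × 1/2 = 0.250.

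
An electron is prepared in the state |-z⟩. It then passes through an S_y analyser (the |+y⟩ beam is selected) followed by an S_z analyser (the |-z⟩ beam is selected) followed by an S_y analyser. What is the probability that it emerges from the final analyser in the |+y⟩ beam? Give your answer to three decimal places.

First analyser (S_y): from |-z⟩, P(|+y⟩) = 1/2.
After stage 1 the state is |+y⟩; P(|-z⟩) = |⟨-z|+y⟩|² = 1/2.
After stage 2 the state is |-z⟩; P(|+y⟩) = |⟨+y|-z⟩|² = 1/2.
Joint probability = 1/2 × 1/2 × 1/2 = 0.125.

0.125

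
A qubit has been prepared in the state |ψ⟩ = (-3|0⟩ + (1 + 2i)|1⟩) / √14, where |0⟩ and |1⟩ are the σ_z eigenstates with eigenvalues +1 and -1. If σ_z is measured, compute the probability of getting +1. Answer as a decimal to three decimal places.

The +1 outcome corresponds to |0⟩. Its amplitude in |ψ⟩ is -3/√14.
P = |-3|² / 14 = 9/14.

0.643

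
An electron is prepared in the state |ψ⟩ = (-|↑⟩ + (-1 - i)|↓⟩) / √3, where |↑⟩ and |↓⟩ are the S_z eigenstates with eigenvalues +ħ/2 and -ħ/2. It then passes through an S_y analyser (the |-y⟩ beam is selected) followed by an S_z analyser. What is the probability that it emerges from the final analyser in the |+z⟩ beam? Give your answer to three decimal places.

0.083

First analyser (S_y): P(|-y⟩) = |⟨-y|ψ⟩|² = 1/6.
After stage 1 the state is |-y⟩; P(|+z⟩) = |⟨+z|-y⟩|² = 1/2.
Joint probability = 1/6 × 1/2 = 0.083.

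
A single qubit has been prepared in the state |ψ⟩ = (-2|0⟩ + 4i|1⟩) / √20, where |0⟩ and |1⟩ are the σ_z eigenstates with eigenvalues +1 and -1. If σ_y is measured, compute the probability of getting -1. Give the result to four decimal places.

0.9000

|-y⟩ = (|0⟩ - i|1⟩)/√2, so ⟨-y|ψ⟩ = (-6) / (√2·√20).
P = |-6|² / 40 = 36/40.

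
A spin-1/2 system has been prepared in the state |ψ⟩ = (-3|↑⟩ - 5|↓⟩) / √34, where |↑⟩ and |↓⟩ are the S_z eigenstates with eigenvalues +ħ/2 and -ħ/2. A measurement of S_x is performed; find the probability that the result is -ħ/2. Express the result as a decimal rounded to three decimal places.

|-x⟩ = (|↑⟩ - |↓⟩)/√2, so ⟨-x|ψ⟩ = (2) / (√2·√34).
P = |2|² / 68 = 4/68.

0.059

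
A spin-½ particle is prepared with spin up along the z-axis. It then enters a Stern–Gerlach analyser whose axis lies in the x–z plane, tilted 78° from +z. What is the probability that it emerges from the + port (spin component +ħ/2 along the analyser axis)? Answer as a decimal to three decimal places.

For spin-½, the probability of finding spin-up along an axis at angle θ to the initial spin direction is cos²(θ/2); spin-down is sin²(θ/2).
θ = 78°, so P = cos²(39°) ≈ 0.604.

0.604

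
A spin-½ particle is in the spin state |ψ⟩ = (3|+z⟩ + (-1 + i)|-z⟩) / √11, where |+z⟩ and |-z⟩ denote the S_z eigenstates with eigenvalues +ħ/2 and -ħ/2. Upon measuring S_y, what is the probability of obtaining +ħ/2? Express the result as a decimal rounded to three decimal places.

0.773

|+y⟩ = (|+z⟩ + i|-z⟩)/√2, so ⟨+y|ψ⟩ = (4 + i) / (√2·√11).
P = |4 + i|² / 22 = 17/22.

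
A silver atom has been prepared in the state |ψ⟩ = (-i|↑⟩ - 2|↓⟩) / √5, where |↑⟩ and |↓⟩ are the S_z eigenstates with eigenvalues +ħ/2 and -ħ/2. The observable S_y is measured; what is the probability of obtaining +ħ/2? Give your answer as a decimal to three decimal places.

0.100

|+y⟩ = (|↑⟩ + i|↓⟩)/√2, so ⟨+y|ψ⟩ = (i) / (√2·√5).
P = |i|² / 10 = 1/10.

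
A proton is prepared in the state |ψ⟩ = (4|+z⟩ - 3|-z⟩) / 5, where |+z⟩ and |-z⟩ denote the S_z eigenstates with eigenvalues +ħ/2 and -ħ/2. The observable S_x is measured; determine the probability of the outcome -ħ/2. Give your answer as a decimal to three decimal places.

0.980

|-x⟩ = (|+z⟩ - |-z⟩)/√2, so ⟨-x|ψ⟩ = (7) / (√2·5).
P = |7|² / 50 = 49/50.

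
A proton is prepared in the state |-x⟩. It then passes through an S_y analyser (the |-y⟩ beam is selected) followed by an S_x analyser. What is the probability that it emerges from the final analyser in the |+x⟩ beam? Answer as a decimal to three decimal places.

First analyser (S_y): from |-x⟩, P(|-y⟩) = 1/2.
After stage 1 the state is |-y⟩; P(|+x⟩) = |⟨+x|-y⟩|² = 1/2.
Joint probability = 1/2 × 1/2 = 0.250.

0.250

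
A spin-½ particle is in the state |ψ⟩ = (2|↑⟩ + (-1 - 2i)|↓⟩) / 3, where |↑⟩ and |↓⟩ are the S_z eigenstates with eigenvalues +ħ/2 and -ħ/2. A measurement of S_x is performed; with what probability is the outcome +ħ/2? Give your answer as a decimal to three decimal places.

|+x⟩ = (|↑⟩ + |↓⟩)/√2, so ⟨+x|ψ⟩ = (1 - 2i) / (√2·3).
P = |1 - 2i|² / 18 = 5/18.

0.278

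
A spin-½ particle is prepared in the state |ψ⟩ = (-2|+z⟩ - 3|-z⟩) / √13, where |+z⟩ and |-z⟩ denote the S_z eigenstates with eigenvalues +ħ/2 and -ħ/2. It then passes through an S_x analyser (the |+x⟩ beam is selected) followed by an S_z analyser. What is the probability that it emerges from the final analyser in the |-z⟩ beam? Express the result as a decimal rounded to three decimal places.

First analyser (S_x): P(|+x⟩) = |⟨+x|ψ⟩|² = 25/26.
After stage 1 the state is |+x⟩; P(|-z⟩) = |⟨-z|+x⟩|² = 1/2.
Joint probability = 25/26 × 1/2 = 0.481.

0.481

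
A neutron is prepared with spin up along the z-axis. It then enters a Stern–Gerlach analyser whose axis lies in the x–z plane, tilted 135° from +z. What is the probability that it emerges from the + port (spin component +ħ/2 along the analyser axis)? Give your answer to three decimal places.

0.146

For spin-½, the probability of finding spin-up along an axis at angle θ to the initial spin direction is cos²(θ/2); spin-down is sin²(θ/2).
θ = 135°, so P = cos²(67.5°) ≈ 0.146.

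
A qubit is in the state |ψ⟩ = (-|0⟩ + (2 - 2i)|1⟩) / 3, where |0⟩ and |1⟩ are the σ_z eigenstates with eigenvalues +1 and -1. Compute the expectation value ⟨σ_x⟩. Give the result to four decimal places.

-0.4444

⟨σ_x⟩ = 2 Re(a* b)/(|a|²+|b|²) with a = -1, b = (2 - 2i).
a* b = (-2 + 2i), so ⟨σ_x⟩ = -4/9.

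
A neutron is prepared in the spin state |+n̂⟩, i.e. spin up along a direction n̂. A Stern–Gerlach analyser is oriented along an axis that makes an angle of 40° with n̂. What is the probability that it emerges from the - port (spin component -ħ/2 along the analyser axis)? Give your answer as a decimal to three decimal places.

For spin-½, the probability of finding spin-up along an axis at angle θ to the initial spin direction is cos²(θ/2); spin-down is sin²(θ/2).
θ = 40°, so P = sin²(20°) ≈ 0.117.

0.117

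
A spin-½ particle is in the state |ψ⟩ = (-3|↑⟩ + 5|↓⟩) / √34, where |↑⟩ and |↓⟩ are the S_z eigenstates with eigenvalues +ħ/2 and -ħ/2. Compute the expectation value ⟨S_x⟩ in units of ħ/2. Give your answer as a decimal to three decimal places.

-0.882

⟨σ_x⟩ = 2 Re(a* b)/(|a|²+|b|²) with a = -3, b = 5.
a* b = -15, so ⟨σ_x⟩ = -30/34.
⟨S_x⟩ = (ħ/2)·⟨σ_x⟩.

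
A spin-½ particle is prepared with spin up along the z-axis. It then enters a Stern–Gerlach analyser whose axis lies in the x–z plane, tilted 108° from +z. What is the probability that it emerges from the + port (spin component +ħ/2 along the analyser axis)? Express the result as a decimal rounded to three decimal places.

0.345

For spin-½, the probability of finding spin-up along an axis at angle θ to the initial spin direction is cos²(θ/2); spin-down is sin²(θ/2).
θ = 108°, so P = cos²(54°) ≈ 0.345.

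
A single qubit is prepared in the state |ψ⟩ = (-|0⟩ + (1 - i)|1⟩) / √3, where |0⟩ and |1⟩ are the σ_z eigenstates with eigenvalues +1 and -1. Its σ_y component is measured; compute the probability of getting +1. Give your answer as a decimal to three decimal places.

0.833

|+y⟩ = (|0⟩ + i|1⟩)/√2, so ⟨+y|ψ⟩ = (-2 - i) / (√2·√3).
P = |-2 - i|² / 6 = 5/6.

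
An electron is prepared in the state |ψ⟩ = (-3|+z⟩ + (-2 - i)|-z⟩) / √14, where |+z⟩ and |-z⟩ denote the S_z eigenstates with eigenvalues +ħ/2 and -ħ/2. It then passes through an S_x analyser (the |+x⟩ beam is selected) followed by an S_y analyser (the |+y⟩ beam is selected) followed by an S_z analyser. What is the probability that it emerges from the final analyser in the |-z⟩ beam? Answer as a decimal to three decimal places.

First analyser (S_x): P(|+x⟩) = |⟨+x|ψ⟩|² = 26/28.
After stage 1 the state is |+x⟩; P(|+y⟩) = |⟨+y|+x⟩|² = 1/2.
After stage 2 the state is |+y⟩; P(|-z⟩) = |⟨-z|+y⟩|² = 1/2.
Joint probability = 26/28 × 1/2 × 1/2 = 0.232.

0.232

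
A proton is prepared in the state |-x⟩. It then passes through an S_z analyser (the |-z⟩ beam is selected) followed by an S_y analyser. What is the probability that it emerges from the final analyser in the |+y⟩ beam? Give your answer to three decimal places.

First analyser (S_z): from |-x⟩, P(|-z⟩) = 1/2.
After stage 1 the state is |-z⟩; P(|+y⟩) = |⟨+y|-z⟩|² = 1/2.
Joint probability = 1/2 × 1/2 = 0.250.

0.250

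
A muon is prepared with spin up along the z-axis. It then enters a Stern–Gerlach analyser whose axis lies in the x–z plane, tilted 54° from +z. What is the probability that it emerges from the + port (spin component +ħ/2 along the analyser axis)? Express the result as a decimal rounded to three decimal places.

0.794

For spin-½, the probability of finding spin-up along an axis at angle θ to the initial spin direction is cos²(θ/2); spin-down is sin²(θ/2).
θ = 54°, so P = cos²(27°) ≈ 0.794.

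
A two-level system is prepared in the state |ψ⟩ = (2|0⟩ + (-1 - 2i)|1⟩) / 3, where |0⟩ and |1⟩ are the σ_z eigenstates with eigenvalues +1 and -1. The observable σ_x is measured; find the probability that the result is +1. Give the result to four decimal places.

|+x⟩ = (|0⟩ + |1⟩)/√2, so ⟨+x|ψ⟩ = (1 - 2i) / (√2·3).
P = |1 - 2i|² / 18 = 5/18.

0.2778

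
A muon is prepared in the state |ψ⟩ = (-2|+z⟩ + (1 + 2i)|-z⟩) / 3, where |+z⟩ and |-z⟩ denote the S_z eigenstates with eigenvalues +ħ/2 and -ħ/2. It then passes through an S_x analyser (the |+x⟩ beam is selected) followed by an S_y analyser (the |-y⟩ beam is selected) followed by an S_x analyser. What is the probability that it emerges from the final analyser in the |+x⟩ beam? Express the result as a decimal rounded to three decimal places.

First analyser (S_x): P(|+x⟩) = |⟨+x|ψ⟩|² = 5/18.
After stage 1 the state is |+x⟩; P(|-y⟩) = |⟨-y|+x⟩|² = 1/2.
After stage 2 the state is |-y⟩; P(|+x⟩) = |⟨+x|-y⟩|² = 1/2.
Joint probability = 5/18 × 1/2 × 1/2 = 0.069.

0.069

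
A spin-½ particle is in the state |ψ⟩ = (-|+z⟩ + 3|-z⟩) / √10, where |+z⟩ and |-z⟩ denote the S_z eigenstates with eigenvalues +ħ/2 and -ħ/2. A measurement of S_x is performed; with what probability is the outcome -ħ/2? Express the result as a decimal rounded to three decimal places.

|-x⟩ = (|+z⟩ - |-z⟩)/√2, so ⟨-x|ψ⟩ = (-4) / (√2·√10).
P = |-4|² / 20 = 16/20.

0.800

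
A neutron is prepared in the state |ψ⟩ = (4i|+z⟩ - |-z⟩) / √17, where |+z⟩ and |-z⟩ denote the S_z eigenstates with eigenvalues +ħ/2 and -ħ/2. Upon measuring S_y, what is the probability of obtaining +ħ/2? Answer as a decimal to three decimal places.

0.735

|+y⟩ = (|+z⟩ + i|-z⟩)/√2, so ⟨+y|ψ⟩ = (5i) / (√2·√17).
P = |5i|² / 34 = 25/34.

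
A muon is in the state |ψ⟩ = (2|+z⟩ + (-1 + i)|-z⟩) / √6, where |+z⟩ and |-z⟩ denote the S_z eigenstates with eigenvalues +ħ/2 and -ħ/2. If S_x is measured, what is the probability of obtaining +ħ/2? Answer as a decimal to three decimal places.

0.167

|+x⟩ = (|+z⟩ + |-z⟩)/√2, so ⟨+x|ψ⟩ = (1 + i) / (√2·√6).
P = |1 + i|² / 12 = 2/12.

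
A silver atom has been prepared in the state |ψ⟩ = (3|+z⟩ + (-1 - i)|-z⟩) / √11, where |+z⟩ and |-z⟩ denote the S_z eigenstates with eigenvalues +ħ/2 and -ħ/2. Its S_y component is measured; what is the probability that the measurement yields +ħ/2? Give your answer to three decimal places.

|+y⟩ = (|+z⟩ + i|-z⟩)/√2, so ⟨+y|ψ⟩ = (2 + i) / (√2·√11).
P = |2 + i|² / 22 = 5/22.

0.227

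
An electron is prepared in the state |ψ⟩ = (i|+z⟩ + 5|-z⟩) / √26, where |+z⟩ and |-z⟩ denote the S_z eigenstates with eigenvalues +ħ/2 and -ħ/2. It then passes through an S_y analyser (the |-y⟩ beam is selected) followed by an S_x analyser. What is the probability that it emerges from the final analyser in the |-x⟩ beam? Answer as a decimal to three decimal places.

First analyser (S_y): P(|-y⟩) = |⟨-y|ψ⟩|² = 36/52.
After stage 1 the state is |-y⟩; P(|-x⟩) = |⟨-x|-y⟩|² = 1/2.
Joint probability = 36/52 × 1/2 = 0.346.

0.346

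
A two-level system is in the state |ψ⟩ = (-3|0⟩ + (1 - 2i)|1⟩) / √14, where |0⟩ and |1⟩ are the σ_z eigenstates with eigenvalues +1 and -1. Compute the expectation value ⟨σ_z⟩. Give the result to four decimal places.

0.2857

⟨σ_z⟩ = |a|² - |b|² divided by |a|²+|b|², with a, b the |0⟩, |1⟩ amplitudes.
= (9 - 5)/14 = 4/14.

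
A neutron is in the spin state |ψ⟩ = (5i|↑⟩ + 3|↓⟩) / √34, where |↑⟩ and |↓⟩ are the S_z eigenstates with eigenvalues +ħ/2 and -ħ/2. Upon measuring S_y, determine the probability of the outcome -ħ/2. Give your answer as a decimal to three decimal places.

0.941

|-y⟩ = (|↑⟩ - i|↓⟩)/√2, so ⟨-y|ψ⟩ = (8i) / (√2·√34).
P = |8i|² / 68 = 64/68.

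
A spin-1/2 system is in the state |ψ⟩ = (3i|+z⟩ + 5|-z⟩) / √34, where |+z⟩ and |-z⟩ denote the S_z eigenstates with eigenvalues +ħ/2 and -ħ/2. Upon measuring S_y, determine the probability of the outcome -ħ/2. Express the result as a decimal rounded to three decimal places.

|-y⟩ = (|+z⟩ - i|-z⟩)/√2, so ⟨-y|ψ⟩ = (8i) / (√2·√34).
P = |8i|² / 68 = 64/68.

0.941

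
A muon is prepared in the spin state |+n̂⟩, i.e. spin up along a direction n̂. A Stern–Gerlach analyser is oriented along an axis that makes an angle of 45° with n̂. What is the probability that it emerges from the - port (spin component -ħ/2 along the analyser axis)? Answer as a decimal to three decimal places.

0.146

For spin-½, the probability of finding spin-up along an axis at angle θ to the initial spin direction is cos²(θ/2); spin-down is sin²(θ/2).
θ = 45°, so P = sin²(22.5°) ≈ 0.146.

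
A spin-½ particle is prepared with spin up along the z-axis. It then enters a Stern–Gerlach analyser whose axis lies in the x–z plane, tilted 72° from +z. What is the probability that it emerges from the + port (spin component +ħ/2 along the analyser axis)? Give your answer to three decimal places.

For spin-½, the probability of finding spin-up along an axis at angle θ to the initial spin direction is cos²(θ/2); spin-down is sin²(θ/2).
θ = 72°, so P = cos²(36°) ≈ 0.655.

0.655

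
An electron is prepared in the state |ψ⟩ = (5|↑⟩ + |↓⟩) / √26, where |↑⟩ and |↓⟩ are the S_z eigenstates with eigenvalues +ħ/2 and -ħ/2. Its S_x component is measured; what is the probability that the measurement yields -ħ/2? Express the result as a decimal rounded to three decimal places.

|-x⟩ = (|↑⟩ - |↓⟩)/√2, so ⟨-x|ψ⟩ = (4) / (√2·√26).
P = |4|² / 52 = 16/52.

0.308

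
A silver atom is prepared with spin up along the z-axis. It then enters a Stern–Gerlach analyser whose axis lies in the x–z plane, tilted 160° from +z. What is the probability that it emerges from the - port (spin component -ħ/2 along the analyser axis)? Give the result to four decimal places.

0.9698

For spin-½, the probability of finding spin-up along an axis at angle θ to the initial spin direction is cos²(θ/2); spin-down is sin²(θ/2).
θ = 160°, so P = sin²(80°) ≈ 0.9698.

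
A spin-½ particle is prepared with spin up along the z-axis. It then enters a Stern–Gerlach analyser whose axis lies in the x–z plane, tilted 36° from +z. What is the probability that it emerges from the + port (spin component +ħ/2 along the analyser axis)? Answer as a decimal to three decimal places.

0.905

For spin-½, the probability of finding spin-up along an axis at angle θ to the initial spin direction is cos²(θ/2); spin-down is sin²(θ/2).
θ = 36°, so P = cos²(18°) ≈ 0.905.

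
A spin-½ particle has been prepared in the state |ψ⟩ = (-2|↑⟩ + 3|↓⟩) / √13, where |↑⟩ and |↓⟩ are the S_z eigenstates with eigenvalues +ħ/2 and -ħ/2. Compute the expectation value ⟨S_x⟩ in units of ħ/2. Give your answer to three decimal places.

-0.923

⟨σ_x⟩ = 2 Re(a* b)/(|a|²+|b|²) with a = -2, b = 3.
a* b = -6, so ⟨σ_x⟩ = -12/13.
⟨S_x⟩ = (ħ/2)·⟨σ_x⟩.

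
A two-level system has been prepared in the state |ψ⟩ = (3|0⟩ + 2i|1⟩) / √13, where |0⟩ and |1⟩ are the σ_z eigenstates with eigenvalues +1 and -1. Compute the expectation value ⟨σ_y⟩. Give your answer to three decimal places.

0.923

⟨σ_y⟩ = 2 Im(a* b)/(|a|²+|b|²) with a = 3, b = 2i.
a* b = 6i, so ⟨σ_y⟩ = 12/13.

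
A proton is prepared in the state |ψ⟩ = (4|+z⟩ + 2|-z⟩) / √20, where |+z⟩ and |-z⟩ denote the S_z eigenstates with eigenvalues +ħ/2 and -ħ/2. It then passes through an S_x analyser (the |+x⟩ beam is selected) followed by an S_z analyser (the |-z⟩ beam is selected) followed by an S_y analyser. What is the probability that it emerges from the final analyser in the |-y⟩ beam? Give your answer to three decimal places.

0.225

First analyser (S_x): P(|+x⟩) = |⟨+x|ψ⟩|² = 36/40.
After stage 1 the state is |+x⟩; P(|-z⟩) = |⟨-z|+x⟩|² = 1/2.
After stage 2 the state is |-z⟩; P(|-y⟩) = |⟨-y|-z⟩|² = 1/2.
Joint probability = 36/40 × 1/2 × 1/2 = 0.225.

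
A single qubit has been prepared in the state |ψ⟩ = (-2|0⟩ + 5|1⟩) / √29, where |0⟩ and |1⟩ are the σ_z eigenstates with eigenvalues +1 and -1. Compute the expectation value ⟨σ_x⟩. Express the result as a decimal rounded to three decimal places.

⟨σ_x⟩ = 2 Re(a* b)/(|a|²+|b|²) with a = -2, b = 5.
a* b = -10, so ⟨σ_x⟩ = -20/29.

-0.690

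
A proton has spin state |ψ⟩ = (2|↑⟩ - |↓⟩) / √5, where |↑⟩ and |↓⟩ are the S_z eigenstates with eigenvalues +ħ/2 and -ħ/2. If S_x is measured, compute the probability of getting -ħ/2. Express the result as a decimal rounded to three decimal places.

|-x⟩ = (|↑⟩ - |↓⟩)/√2, so ⟨-x|ψ⟩ = (3) / (√2·√5).
P = |3|² / 10 = 9/10.

0.900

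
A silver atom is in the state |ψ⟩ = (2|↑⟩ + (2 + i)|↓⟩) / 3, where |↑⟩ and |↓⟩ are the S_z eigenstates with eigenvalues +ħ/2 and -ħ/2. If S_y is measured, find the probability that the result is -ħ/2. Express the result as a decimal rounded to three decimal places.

0.278

|-y⟩ = (|↑⟩ - i|↓⟩)/√2, so ⟨-y|ψ⟩ = (1 + 2i) / (√2·3).
P = |1 + 2i|² / 18 = 5/18.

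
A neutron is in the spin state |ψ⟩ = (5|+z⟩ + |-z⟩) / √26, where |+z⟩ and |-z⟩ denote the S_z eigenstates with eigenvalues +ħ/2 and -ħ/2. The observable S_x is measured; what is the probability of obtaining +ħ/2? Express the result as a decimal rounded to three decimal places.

0.692

|+x⟩ = (|+z⟩ + |-z⟩)/√2, so ⟨+x|ψ⟩ = (6) / (√2·√26).
P = |6|² / 52 = 36/52.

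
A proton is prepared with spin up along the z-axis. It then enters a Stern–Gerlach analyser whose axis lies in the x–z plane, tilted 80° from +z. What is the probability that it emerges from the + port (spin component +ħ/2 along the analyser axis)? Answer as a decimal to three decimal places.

0.587

For spin-½, the probability of finding spin-up along an axis at angle θ to the initial spin direction is cos²(θ/2); spin-down is sin²(θ/2).
θ = 80°, so P = cos²(40°) ≈ 0.587.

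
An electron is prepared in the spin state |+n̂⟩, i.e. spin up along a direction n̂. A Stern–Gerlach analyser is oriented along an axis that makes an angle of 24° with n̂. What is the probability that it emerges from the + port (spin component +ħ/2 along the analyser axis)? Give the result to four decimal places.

For spin-½, the probability of finding spin-up along an axis at angle θ to the initial spin direction is cos²(θ/2); spin-down is sin²(θ/2).
θ = 24°, so P = cos²(12°) ≈ 0.9568.

0.9568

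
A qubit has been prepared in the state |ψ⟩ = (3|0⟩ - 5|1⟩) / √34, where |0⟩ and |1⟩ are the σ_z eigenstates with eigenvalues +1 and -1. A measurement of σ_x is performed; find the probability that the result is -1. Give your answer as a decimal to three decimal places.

0.941

|-x⟩ = (|0⟩ - |1⟩)/√2, so ⟨-x|ψ⟩ = (8) / (√2·√34).
P = |8|² / 68 = 64/68.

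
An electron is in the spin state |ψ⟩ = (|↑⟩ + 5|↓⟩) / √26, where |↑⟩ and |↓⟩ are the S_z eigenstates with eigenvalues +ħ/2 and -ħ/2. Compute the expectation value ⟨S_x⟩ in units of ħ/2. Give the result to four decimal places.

0.3846

⟨σ_x⟩ = 2 Re(a* b)/(|a|²+|b|²) with a = 1, b = 5.
a* b = 5, so ⟨σ_x⟩ = 10/26.
⟨S_x⟩ = (ħ/2)·⟨σ_x⟩.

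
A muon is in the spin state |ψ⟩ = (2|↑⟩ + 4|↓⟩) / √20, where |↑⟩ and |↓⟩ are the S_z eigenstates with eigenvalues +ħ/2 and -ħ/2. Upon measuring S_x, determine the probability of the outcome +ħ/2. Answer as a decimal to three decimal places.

0.900

|+x⟩ = (|↑⟩ + |↓⟩)/√2, so ⟨+x|ψ⟩ = (6) / (√2·√20).
P = |6|² / 40 = 36/40.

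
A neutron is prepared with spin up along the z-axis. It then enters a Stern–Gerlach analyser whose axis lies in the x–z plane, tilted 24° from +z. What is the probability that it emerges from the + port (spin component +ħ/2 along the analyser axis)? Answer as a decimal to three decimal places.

For spin-½, the probability of finding spin-up along an axis at angle θ to the initial spin direction is cos²(θ/2); spin-down is sin²(θ/2).
θ = 24°, so P = cos²(12°) ≈ 0.957.

0.957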